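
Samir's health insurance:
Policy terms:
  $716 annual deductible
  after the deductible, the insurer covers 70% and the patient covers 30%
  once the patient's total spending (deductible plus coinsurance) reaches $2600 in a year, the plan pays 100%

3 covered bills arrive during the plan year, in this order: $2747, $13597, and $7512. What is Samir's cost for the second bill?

Bill 1, $2747: deductible takes $716, $2031 remains; 30% of $2031 = $609.30. Patient pays $1325.30; OOP now $1325.30.
Bill 2, $13597: deductible met; 30% of $13597 = $4079.10. That would push OOP to $5404.40, over the $2600 cap, so patient pays $2600 − $1325.30 = $1274.70.

$1274.70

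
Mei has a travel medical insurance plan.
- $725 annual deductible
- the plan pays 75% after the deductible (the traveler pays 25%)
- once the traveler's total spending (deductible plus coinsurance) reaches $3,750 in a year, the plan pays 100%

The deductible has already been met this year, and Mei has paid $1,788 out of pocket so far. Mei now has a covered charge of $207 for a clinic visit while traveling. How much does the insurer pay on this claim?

$155.25

With the deductible met, the entire $207 is subject to coinsurance.
25% of $207 = $51.75 falls to the traveler.
Year-to-date out-of-pocket becomes $1,788 + $51.75 = $1,839.75, still under the $3,750 maximum, so no cap applies.
The insurer covers the remainder: $207 − $51.75 = $155.25.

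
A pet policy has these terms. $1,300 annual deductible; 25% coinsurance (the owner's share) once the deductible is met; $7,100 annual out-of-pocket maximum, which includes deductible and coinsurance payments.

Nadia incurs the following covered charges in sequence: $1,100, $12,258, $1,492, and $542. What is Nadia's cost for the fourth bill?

$135.50

Claim 1 — $1,100: entire amount goes to the deductible. Owner owes $1,100 (running OOP $1,100).
Claim 2 — $12,258: $200 finishes the deductible; $12,058 goes to coinsurance; coinsurance $12,058 × 25% = $3,014.50. Cost to owner: $3,214.50. OOP to date $4,314.50.
Claim 3 — $1,492: deductible met; 25% of $1,492 = $373. Owner owes $373 (running OOP $4,687.50).
Claim 4 — $542: deductible met; 25% of $542 = $135.50. Owner pays $135.50; OOP now $4,823.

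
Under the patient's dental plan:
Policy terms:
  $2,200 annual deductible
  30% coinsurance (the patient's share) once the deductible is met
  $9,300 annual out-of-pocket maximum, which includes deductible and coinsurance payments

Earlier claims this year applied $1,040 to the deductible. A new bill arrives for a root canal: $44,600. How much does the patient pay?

Deductible still to meet: $2,200 − $1,040 = $1,160.
The remaining $43,440 (= $44,600 − $1,160) moves to coinsurance.
Patient's 30% share of $43,440 is $13,032.
Patient responsibility before any cap: $1,160 + $13,032 = $14,192.
That would bring total out-of-pocket to $15,232, past the $9,300 cap. The patient is capped at $9,300 − $1,040 = $8,260 on this claim.

$8,260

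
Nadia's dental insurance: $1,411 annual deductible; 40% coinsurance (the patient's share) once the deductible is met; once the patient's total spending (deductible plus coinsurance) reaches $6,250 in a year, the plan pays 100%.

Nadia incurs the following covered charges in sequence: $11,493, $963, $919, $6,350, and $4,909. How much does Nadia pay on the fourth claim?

$53.40

#1 ($11,493): deductible takes $1,411, $10,082 remains; patient's 40% is $4,032.80. Cost to patient: $5,443.80. OOP to date $5,443.80.
#2 ($963): 40% coinsurance on $963 = $385.20. Patient owes $385.20 (running OOP $5,829).
#3 ($919): deductible met; 40% of $919 = $367.60. Cost to patient: $367.60. OOP to date $6,196.60.
#4 ($6,350): 40% coinsurance on $6,350 = $2,540. Adding that to $6,196.60 gives $8,736.60, past the $6,250 cap; patient pays only $6,250 − $6,196.60 = $53.40.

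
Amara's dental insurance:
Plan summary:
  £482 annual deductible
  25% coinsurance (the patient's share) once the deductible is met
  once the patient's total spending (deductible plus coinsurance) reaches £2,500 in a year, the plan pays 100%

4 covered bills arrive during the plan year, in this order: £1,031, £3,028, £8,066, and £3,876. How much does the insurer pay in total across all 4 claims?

£13,501

#1 (£1,031): £482 finishes the deductible; £549 goes to coinsurance; patient's 25% is £137.25. Patient owes £619.25 (running OOP £619.25). Insurer: £1,031 − £619.25 = £411.75.
#2 (£3,028): deductible already satisfied, so patient's share is 25% × £3,028 = £757. Patient pays £757; OOP now £1,376.25. Insurer: £3,028 − £757 = £2,271.
#3 (£8,066): deductible met; 25% of £8,066 = £2,016.50. Adding that to £1,376.25 gives £3,392.75, past the £2,500 cap; patient pays only £2,500 − £1,376.25 = £1,123.75. Insurer: £8,066 − £1,123.75 = £6,942.25.
#4 (£3,876): deductible met; 25% of £3,876 = £969. OOP would hit £3,469 > £2,500, so the cap limits the patient to £2,500 − £2,500 = £0. Plan pays £3,876 − £0 = £3,876.
Insurer total: £411.75 + £2,271 + £6,942.25 + £3,876 = £13,501.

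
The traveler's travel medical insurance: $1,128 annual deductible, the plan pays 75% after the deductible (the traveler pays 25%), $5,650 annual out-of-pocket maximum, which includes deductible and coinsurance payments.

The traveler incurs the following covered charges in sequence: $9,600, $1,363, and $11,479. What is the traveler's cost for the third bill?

Bill 1, $9,600: $1,128 finishes the deductible; $8,472 goes to coinsurance; traveler's 25% is $2,118. Traveler pays $3,246; OOP now $3,246.
Bill 2, $1,363: deductible met; 25% of $1,363 = $340.75. Traveler owes $340.75 (running OOP $3,586.75).
Bill 3, $11,479: 25% coinsurance on $11,479 = $2,869.75. OOP would hit $6,456.50 > $5,650, so the cap limits the traveler to $5,650 − $3,586.75 = $2,063.25.

$2,063.25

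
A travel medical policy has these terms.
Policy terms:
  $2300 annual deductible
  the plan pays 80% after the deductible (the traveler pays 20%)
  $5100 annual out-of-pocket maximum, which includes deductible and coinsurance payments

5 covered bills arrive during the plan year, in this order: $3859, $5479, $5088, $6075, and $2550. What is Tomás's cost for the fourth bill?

Claim 1 ($3859): deductible takes $2300, $1559 remains; 20% of $1559 = $311.80. Traveler pays $2611.80; OOP now $2611.80.
Claim 2 ($5479): deductible met; 20% of $5479 = $1095.80. Cost to traveler: $1095.80. OOP to date $3707.60.
Claim 3 ($5088): deductible met; 20% of $5088 = $1017.60. Traveler owes $1017.60 (running OOP $4725.20).
Claim 4 ($6075): deductible already satisfied, so traveler's share is 20% × $6075 = $1215. Adding that to $4725.20 gives $5940.20, past the $5100 cap; traveler pays only $5100 − $4725.20 = $374.80.

$374.80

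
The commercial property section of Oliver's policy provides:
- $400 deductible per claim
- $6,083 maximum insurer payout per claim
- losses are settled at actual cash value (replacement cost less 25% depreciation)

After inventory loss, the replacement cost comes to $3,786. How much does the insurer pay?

Actual cash value after 25% depreciation: $3,786 × 75% = $2,839.50.
Subtract the deductible: $2,839.50 − $400 = $2,439.50.
$2,439.50 ≤ $6,083, so the limit doesn't bind; insurer pays $2,439.50.

$2,439.50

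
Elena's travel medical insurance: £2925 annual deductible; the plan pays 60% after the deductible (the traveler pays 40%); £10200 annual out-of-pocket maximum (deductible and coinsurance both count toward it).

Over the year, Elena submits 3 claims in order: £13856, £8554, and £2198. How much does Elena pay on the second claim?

£2902.60

Bill 1, £13856: £2925 finishes the deductible; £10931 goes to coinsurance; coinsurance £10931 × 40% = £4372.40. Traveler pays £7297.40; OOP now £7297.40.
Bill 2, £8554: 40% coinsurance on £8554 = £3421.60. That would push OOP to £10719, over the £10200 cap, so traveler pays £10200 − £7297.40 = £2902.60.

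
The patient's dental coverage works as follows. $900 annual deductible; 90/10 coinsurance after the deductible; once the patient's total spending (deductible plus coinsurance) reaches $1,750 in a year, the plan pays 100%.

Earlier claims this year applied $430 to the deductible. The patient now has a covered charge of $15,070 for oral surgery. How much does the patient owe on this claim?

$430 of the $900 deductible is already met, leaving $470.
After the $470 deductible portion, $15,070 − $470 = $14,600 is subject to coinsurance.
Coinsurance: $14,600 × 10% = $1,460.
Patient responsibility before any cap: $470 + $1,460 = $1,930.
Year-to-date out-of-pocket would reach $430 + $1,930 = $2,360, above the $1,750 maximum, so the patient pays only $1,750 − $430 = $1,320.

$1,320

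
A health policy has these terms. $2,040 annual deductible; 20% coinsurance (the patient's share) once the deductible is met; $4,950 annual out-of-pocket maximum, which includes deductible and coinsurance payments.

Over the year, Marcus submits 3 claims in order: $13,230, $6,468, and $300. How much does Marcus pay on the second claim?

Claim 1 ($13,230): $2,040 to deductible, leaving $11,190; 20% of $11,190 = $2,238. Patient pays $4,278; OOP now $4,278.
Claim 2 ($6,468): 20% coinsurance on $6,468 = $1,293.60. Adding that to $4,278 gives $5,571.60, past the $4,950 cap; patient pays only $4,950 − $4,278 = $672.

$672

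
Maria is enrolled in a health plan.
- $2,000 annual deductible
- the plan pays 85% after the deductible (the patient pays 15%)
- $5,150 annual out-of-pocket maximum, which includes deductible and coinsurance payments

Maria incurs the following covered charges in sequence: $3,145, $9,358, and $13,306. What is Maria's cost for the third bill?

Claim 1 ($3,145): deductible takes $2,000, $1,145 remains; 15% of $1,145 = $171.75. Cost to patient: $2,171.75. OOP to date $2,171.75.
Claim 2 ($9,358): deductible met; 15% of $9,358 = $1,403.70. Patient owes $1,403.70 (running OOP $3,575.45).
Claim 3 ($13,306): 15% coinsurance on $13,306 = $1,995.90. Adding that to $3,575.45 gives $5,571.35, past the $5,150 cap; patient pays only $5,150 − $3,575.45 = $1,574.55.

$1,574.55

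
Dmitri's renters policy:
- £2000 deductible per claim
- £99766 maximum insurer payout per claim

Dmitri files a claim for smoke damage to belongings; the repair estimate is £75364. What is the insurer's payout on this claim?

After the deductible, £75364 − £2000 = £73364 remains.
£73364 is within the £99766 limit, so the insurer pays £73364.

£73364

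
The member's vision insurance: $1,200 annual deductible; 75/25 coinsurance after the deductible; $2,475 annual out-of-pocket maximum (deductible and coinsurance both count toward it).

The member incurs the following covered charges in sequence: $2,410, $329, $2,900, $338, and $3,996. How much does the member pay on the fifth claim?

$80.75

#1 ($2,410): $1,200 to deductible, leaving $1,210; coinsurance $1,210 × 25% = $302.50. Member owes $1,502.50 (running OOP $1,502.50).
#2 ($329): deductible already satisfied, so member's share is 25% × $329 = $82.25. Cost to member: $82.25. OOP to date $1,584.75.
#3 ($2,900): deductible already satisfied, so member's share is 25% × $2,900 = $725. Member owes $725 (running OOP $2,309.75).
#4 ($338): deductible already satisfied, so member's share is 25% × $338 = $84.50. Member owes $84.50 (running OOP $2,394.25).
#5 ($3,996): deductible already satisfied, so member's share is 25% × $3,996 = $999. OOP would hit $3,393.25 > $2,475, so the cap limits the member to $2,475 − $2,394.25 = $80.75.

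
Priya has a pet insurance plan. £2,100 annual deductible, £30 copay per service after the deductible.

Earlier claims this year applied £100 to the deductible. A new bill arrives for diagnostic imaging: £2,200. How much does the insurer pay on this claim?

£170

Deductible still to meet: £2,100 − £100 = £2,000.
After the £2,000 deductible portion, £2,200 − £2,000 = £200 is subject to the copay.
Copay on this service: £30.
Owner responsibility: £2,000 + £30 = £2,030.
The insurer covers the remainder: £2,200 − £2,030 = £170.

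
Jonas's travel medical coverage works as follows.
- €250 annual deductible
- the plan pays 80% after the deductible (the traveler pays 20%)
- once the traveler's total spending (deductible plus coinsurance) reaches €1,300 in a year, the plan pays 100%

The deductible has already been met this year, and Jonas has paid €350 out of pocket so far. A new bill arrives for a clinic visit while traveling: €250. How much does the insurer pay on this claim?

€200

With the deductible met, the entire €250 is subject to coinsurance.
Coinsurance: €250 × 20% = €50.
Year-to-date out-of-pocket becomes €350 + €50 = €400, still under the €1,300 maximum, so no cap applies.
The insurer covers the remainder: €250 − €50 = €200.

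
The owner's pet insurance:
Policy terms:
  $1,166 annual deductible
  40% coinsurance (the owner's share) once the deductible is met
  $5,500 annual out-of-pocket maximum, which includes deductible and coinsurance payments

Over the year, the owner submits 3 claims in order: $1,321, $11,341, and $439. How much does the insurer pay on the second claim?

$7,069

Claim 1 — $1,321: $1,166 finishes the deductible; $155 goes to coinsurance; owner's 40% is $62. Owner owes $1,228 (running OOP $1,228). Plan pays $1,321 − $1,228 = $93.
Claim 2 — $11,341: deductible met; 40% of $11,341 = $4,536.40. That would push OOP to $5,764.40, over the $5,500 cap, so owner pays $5,500 − $1,228 = $4,272. Insurer: $11,341 − $4,272 = $7,069.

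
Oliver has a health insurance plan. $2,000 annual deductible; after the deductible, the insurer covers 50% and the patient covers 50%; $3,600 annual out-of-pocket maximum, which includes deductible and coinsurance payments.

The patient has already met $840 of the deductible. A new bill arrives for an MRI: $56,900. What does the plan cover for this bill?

Deductible still to meet: $2,000 − $840 = $1,160.
That leaves $56,900 − $1,160 = $55,740 for coinsurance.
Coinsurance: $55,740 × 50% = $27,870.
Patient responsibility before any cap: $1,160 + $27,870 = $29,030.
That would bring total out-of-pocket to $29,870, past the $3,600 cap. The patient is capped at $3,600 − $840 = $2,760 on this claim.
The plan picks up $56,900 − $2,760 = $54,140.

$54,140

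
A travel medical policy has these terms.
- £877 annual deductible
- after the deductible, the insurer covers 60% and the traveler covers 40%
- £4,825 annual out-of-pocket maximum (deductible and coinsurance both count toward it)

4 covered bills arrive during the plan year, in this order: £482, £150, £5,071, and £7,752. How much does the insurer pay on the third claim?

Claim 1 (£482): all of it applies to the deductible. Cost to traveler: £482. OOP to date £482. Insurer: £482 − £482 = £0.
Claim 2 (£150): all of it applies to the deductible. Cost to traveler: £150. OOP to date £632. Plan pays £150 − £150 = £0.
Claim 3 (£5,071): £245 to deductible, leaving £4,826; traveler's 40% is £1,930.40. Traveler owes £2,175.40 (running OOP £2,807.40). Insurer: £5,071 − £2,175.40 = £2,895.60.

£2,895.60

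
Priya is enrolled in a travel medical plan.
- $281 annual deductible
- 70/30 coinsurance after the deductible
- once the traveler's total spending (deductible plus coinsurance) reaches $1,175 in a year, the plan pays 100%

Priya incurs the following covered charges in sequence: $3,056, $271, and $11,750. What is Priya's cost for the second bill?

$61.50

#1 ($3,056): $281 finishes the deductible; $2,775 goes to coinsurance; traveler's 30% is $832.50. Traveler owes $1,113.50 (running OOP $1,113.50).
#2 ($271): 30% coinsurance on $271 = $81.30. That would push OOP to $1,194.80, over the $1,175 cap, so traveler pays $1,175 − $1,113.50 = $61.50.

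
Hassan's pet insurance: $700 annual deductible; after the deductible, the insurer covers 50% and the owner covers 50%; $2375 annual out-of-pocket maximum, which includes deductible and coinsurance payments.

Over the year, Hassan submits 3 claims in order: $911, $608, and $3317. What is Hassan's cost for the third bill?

$1265.50

Claim 1 — $911: deductible takes $700, $211 remains; coinsurance $211 × 50% = $105.50. Owner pays $805.50; OOP now $805.50.
Claim 2 — $608: 50% coinsurance on $608 = $304. Cost to owner: $304. OOP to date $1109.50.
Claim 3 — $3317: deductible met; 50% of $3317 = $1658.50. That would push OOP to $2768, over the $2375 cap, so owner pays $2375 − $1109.50 = $1265.50.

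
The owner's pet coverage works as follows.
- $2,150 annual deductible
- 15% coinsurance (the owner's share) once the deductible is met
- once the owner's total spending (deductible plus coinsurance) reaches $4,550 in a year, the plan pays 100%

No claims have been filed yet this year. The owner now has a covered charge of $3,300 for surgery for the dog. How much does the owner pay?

Nothing has been paid toward the $2,150 deductible, so the first $2,150 of this charge is applied there.
That leaves $3,300 − $2,150 = $1,150 for coinsurance.
Owner's 15% share of $1,150 is $172.50.
So the owner owes $2,150 + $172.50 = $2,322.50 before any cap.
Total out-of-pocket so far would be $0 + $2,322.50 = $2,322.50, below the $4,550 cap — no reduction.

$2,322.50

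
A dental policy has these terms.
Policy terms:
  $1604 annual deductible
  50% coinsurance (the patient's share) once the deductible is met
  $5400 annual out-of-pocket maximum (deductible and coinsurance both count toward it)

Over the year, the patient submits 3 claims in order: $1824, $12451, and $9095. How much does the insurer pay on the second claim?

Claim 1 — $1824: $1604 finishes the deductible; $220 goes to coinsurance; coinsurance $220 × 50% = $110. Patient owes $1714 (running OOP $1714). Plan pays $1824 − $1714 = $110.
Claim 2 — $12451: deductible met; 50% of $12451 = $6225.50. Adding that to $1714 gives $7939.50, past the $5400 cap; patient pays only $5400 − $1714 = $3686. Insurer: $12451 − $3686 = $8765.

$8765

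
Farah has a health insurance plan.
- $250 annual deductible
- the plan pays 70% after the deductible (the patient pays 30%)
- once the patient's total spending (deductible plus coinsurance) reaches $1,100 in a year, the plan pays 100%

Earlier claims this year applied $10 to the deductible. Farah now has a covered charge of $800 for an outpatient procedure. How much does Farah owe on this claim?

$408

$10 of the $250 deductible is already met, leaving $240.
The remaining $560 (= $800 − $240) moves to coinsurance.
Patient's 30% share of $560 is $168.
That puts the patient's cost at $240 + $168 = $408 before any cap.
Year-to-date out-of-pocket becomes $10 + $408 = $418, still under the $1,100 maximum, so no cap applies.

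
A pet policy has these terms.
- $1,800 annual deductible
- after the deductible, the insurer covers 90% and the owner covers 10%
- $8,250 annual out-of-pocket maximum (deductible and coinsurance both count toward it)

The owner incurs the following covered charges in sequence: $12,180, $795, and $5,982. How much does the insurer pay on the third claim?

$5,383.80

#1 ($12,180): $1,800 to deductible, leaving $10,380; owner's 10% is $1,038. Owner pays $2,838; OOP now $2,838. Plan pays $12,180 − $2,838 = $9,342.
#2 ($795): deductible met; 10% of $795 = $79.50. Owner pays $79.50; OOP now $2,917.50. Plan pays $795 − $79.50 = $715.50.
#3 ($5,982): deductible already satisfied, so owner's share is 10% × $5,982 = $598.20. Owner owes $598.20 (running OOP $3,515.70). Plan pays $5,982 − $598.20 = $5,383.80.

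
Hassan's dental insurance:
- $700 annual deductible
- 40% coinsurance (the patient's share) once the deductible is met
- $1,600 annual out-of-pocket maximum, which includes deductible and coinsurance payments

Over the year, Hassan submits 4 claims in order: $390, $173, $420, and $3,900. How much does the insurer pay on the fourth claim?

$3,113.20

Claim 1 ($390): entire amount goes to the deductible. Patient owes $390 (running OOP $390). Insurer: $390 − $390 = $0.
Claim 2 ($173): fully absorbed by the deductible. Cost to patient: $173. OOP to date $563. Insurer: $173 − $173 = $0.
Claim 3 ($420): $137 finishes the deductible; $283 goes to coinsurance; 40% of $283 = $113.20. Patient owes $250.20 (running OOP $813.20). Plan pays $420 − $250.20 = $169.80.
Claim 4 ($3,900): deductible met; 40% of $3,900 = $1,560. Adding that to $813.20 gives $2,373.20, past the $1,600 cap; patient pays only $1,600 − $813.20 = $786.80. Plan pays $3,900 − $786.80 = $3,113.20.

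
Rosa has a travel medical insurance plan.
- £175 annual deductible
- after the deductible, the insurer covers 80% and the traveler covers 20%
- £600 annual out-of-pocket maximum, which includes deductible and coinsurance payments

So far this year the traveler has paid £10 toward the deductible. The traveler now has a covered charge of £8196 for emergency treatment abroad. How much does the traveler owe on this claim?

£590

Deductible still to meet: £175 − £10 = £165.
The remaining £8031 (= £8196 − £165) moves to coinsurance.
20% of £8031 = £1606.20 falls to the traveler.
Traveler responsibility before any cap: £165 + £1606.20 = £1771.20.
Adding £1771.20 to the £10 already spent would give £1781.20, which exceeds the £600 cap; the traveler pays just £600 − £10 = £590.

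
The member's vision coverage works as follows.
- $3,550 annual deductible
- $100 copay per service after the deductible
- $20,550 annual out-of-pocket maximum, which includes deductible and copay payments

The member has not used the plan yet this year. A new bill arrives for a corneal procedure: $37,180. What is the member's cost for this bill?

Deductible not yet touched, so the first $3,550 of the bill goes to the deductible.
That leaves $37,180 − $3,550 = $33,630 for the copay.
Copay on this service: $100.
That puts the member's cost at $3,550 + $100 = $3,650 before any cap.
Total out-of-pocket so far would be $0 + $3,650 = $3,650, below the $20,550 cap — no reduction.

$3,650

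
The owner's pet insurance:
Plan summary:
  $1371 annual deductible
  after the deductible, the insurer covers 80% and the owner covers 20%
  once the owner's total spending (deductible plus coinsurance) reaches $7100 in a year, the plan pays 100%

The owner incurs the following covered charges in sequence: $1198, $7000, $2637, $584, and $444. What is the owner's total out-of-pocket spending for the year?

#1 ($1198): fully absorbed by the deductible. Owner pays $1198; OOP now $1198.
#2 ($7000): deductible takes $173, $6827 remains; 20% of $6827 = $1365.40. Owner pays $1538.40; OOP now $2736.40.
#3 ($2637): 20% coinsurance on $2637 = $527.40. Owner pays $527.40; OOP now $3263.80.
#4 ($584): 20% coinsurance on $584 = $116.80. Owner pays $116.80; OOP now $3380.60.
#5 ($444): deductible already satisfied, so owner's share is 20% × $444 = $88.80. Owner owes $88.80 (running OOP $3469.40).
Summing the owner's payments: $1198 + $1538.40 + $527.40 + $116.80 + $88.80 = $3469.40.

$3469.40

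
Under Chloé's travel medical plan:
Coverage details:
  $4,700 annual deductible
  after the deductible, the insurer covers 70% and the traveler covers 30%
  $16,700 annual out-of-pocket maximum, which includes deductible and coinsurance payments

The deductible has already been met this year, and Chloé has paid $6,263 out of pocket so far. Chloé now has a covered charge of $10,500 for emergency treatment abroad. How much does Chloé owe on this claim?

The deductible is already satisfied, so the full bill goes to coinsurance.
Coinsurance: $10,500 × 30% = $3,150.
Total out-of-pocket so far would be $6,263 + $3,150 = $9,413, below the $16,700 cap — no reduction.

$3,150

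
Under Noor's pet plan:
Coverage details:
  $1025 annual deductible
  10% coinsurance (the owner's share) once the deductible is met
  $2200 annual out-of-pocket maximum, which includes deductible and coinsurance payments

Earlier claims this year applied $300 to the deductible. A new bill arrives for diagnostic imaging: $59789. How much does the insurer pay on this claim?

Deductible still to meet: $1025 − $300 = $725.
After the $725 deductible portion, $59789 − $725 = $59064 is subject to coinsurance.
Coinsurance: $59064 × 10% = $5906.40.
Owner responsibility before any cap: $725 + $5906.40 = $6631.40.
That would bring total out-of-pocket to $6931.40, past the $2200 cap. The owner is capped at $2200 − $300 = $1900 on this claim.
The insurer covers the remainder: $59789 − $1900 = $57889.

$57889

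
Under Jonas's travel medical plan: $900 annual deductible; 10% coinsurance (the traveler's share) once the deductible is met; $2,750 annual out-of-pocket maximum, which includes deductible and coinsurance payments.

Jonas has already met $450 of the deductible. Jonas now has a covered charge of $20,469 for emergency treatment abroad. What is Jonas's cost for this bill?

$2,300

Remaining deductible: $900 − $450 = $450.
The remaining $20,019 (= $20,469 − $450) moves to coinsurance.
Coinsurance: $20,019 × 10% = $2,001.90.
That puts the traveler's cost at $450 + $2,001.90 = $2,451.90 before any cap.
Adding $2,451.90 to the $450 already spent would give $2,901.90, which exceeds the $2,750 cap; the traveler pays just $2,750 − $450 = $2,300.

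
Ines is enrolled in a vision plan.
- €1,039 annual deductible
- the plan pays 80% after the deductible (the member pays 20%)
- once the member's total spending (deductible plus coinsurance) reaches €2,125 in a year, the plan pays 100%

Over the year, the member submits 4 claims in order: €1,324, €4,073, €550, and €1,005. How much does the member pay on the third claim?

€110

Claim 1 (€1,324): €1,039 finishes the deductible; €285 goes to coinsurance; 20% of €285 = €57. Cost to member: €1,096. OOP to date €1,096.
Claim 2 (€4,073): deductible already satisfied, so member's share is 20% × €4,073 = €814.60. Member owes €814.60 (running OOP €1,910.60).
Claim 3 (€550): 20% coinsurance on €550 = €110. Member owes €110 (running OOP €2,020.60).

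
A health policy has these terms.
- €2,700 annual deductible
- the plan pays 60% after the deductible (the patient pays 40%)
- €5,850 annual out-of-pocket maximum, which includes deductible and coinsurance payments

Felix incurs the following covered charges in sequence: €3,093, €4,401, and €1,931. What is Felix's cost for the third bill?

€772.40

Claim 1 — €3,093: deductible takes €2,700, €393 remains; coinsurance €393 × 40% = €157.20. Patient owes €2,857.20 (running OOP €2,857.20).
Claim 2 — €4,401: deductible already satisfied, so patient's share is 40% × €4,401 = €1,760.40. Patient owes €1,760.40 (running OOP €4,617.60).
Claim 3 — €1,931: deductible already satisfied, so patient's share is 40% × €1,931 = €772.40. Cost to patient: €772.40. OOP to date €5,390.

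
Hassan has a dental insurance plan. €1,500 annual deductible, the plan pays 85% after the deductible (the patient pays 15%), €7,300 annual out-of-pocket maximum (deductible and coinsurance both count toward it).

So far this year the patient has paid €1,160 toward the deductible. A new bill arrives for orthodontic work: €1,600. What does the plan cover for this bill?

€1,071

€1,160 of the €1,500 deductible is already met, leaving €340.
The remaining €1,260 (= €1,600 − €340) moves to coinsurance.
Coinsurance: €1,260 × 15% = €189.
Patient responsibility before any cap: €340 + €189 = €529.
Year-to-date out-of-pocket becomes €1,160 + €529 = €1,689, still under the €7,300 maximum, so no cap applies.
Insurer pays the balance: €1,600 − €529 = €1,071.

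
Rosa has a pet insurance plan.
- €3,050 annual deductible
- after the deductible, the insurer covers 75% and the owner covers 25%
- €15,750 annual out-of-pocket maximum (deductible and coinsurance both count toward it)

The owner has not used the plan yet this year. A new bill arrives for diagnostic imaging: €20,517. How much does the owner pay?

€7,416.75

Nothing has been paid toward the €3,050 deductible, so the first €3,050 of this charge is applied there.
After the €3,050 deductible portion, €20,517 − €3,050 = €17,467 is subject to coinsurance.
Owner's 25% share of €17,467 is €4,366.75.
Owner responsibility before any cap: €3,050 + €4,366.75 = €7,416.75.
Year-to-date out-of-pocket becomes €0 + €7,416.75 = €7,416.75, still under the €15,750 maximum, so no cap applies.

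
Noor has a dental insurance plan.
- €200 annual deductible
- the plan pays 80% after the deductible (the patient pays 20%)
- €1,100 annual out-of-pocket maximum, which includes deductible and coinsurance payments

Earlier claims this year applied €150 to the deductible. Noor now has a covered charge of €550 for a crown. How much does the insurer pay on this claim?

Remaining deductible: €200 − €150 = €50.
The remaining €500 (= €550 − €50) moves to coinsurance.
20% of €500 = €100 falls to the patient.
So the patient owes €50 + €100 = €150 before any cap.
Year-to-date out-of-pocket becomes €150 + €150 = €300, still under the €1,100 maximum, so no cap applies.
Insurer pays the balance: €550 − €150 = €400.

€400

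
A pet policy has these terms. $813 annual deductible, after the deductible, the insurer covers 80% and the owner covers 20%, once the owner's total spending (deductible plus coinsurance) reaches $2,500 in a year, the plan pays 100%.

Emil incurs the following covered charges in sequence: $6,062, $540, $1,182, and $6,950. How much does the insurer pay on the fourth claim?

$6,657.20

#1 ($6,062): $813 to deductible, leaving $5,249; owner's 20% is $1,049.80. Cost to owner: $1,862.80. OOP to date $1,862.80. Insurer: $6,062 − $1,862.80 = $4,199.20.
#2 ($540): 20% coinsurance on $540 = $108. Owner pays $108; OOP now $1,970.80. Plan pays $540 − $108 = $432.
#3 ($1,182): 20% coinsurance on $1,182 = $236.40. Owner pays $236.40; OOP now $2,207.20. Plan pays $1,182 − $236.40 = $945.60.
#4 ($6,950): deductible already satisfied, so owner's share is 20% × $6,950 = $1,390. OOP would hit $3,597.20 > $2,500, so the cap limits the owner to $2,500 − $2,207.20 = $292.80. Insurer: $6,950 − $292.80 = $6,657.20.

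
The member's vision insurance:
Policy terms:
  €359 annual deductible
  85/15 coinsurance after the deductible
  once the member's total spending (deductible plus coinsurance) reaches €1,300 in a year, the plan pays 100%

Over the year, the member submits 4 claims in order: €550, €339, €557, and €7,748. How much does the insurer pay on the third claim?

€473.45

Claim 1 (€550): €359 to deductible, leaving €191; coinsurance €191 × 15% = €28.65. Member owes €387.65 (running OOP €387.65). Insurer: €550 − €387.65 = €162.35.
Claim 2 (€339): deductible met; 15% of €339 = €50.85. Member pays €50.85; OOP now €438.50. Plan pays €339 − €50.85 = €288.15.
Claim 3 (€557): deductible already satisfied, so member's share is 15% × €557 = €83.55. Member pays €83.55; OOP now €522.05. Plan pays €557 − €83.55 = €473.45.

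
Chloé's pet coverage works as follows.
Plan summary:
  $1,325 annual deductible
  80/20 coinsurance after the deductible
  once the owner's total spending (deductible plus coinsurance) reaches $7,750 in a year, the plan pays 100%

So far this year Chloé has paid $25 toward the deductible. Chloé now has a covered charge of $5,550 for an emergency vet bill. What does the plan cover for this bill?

Deductible still to meet: $1,325 − $25 = $1,300.
That leaves $5,550 − $1,300 = $4,250 for coinsurance.
Owner's 20% share of $4,250 is $850.
That puts the owner's cost at $1,300 + $850 = $2,150 before any cap.
Year-to-date out-of-pocket becomes $25 + $2,150 = $2,175, still under the $7,750 maximum, so no cap applies.
The insurer covers the remainder: $5,550 − $2,150 = $3,400.

$3,400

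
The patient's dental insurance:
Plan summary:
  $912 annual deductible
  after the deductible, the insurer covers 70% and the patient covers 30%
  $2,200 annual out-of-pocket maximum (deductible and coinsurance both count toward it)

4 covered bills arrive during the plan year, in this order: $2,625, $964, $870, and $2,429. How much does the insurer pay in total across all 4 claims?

#1 ($2,625): deductible takes $912, $1,713 remains; patient's 30% is $513.90. Cost to patient: $1,425.90. OOP to date $1,425.90. Insurer: $2,625 − $1,425.90 = $1,199.10.
#2 ($964): deductible already satisfied, so patient's share is 30% × $964 = $289.20. Patient owes $289.20 (running OOP $1,715.10). Plan pays $964 − $289.20 = $674.80.
#3 ($870): deductible already satisfied, so patient's share is 30% × $870 = $261. Cost to patient: $261. OOP to date $1,976.10. Insurer: $870 − $261 = $609.
#4 ($2,429): deductible met; 30% of $2,429 = $728.70. Adding that to $1,976.10 gives $2,704.80, past the $2,200 cap; patient pays only $2,200 − $1,976.10 = $223.90. Plan pays $2,429 − $223.90 = $2,205.10.
Insurer total = bills − patient's total = $6,888 − $2,200 = $4,688.

$4,688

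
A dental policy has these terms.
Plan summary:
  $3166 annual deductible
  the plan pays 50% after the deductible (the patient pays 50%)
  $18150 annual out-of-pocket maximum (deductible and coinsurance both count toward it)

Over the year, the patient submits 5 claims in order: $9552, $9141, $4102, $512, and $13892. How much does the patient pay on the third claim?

$2051

Claim 1 — $9552: $3166 finishes the deductible; $6386 goes to coinsurance; 50% of $6386 = $3193. Patient owes $6359 (running OOP $6359).
Claim 2 — $9141: deductible met; 50% of $9141 = $4570.50. Cost to patient: $4570.50. OOP to date $10929.50.
Claim 3 — $4102: 50% coinsurance on $4102 = $2051. Patient owes $2051 (running OOP $12980.50).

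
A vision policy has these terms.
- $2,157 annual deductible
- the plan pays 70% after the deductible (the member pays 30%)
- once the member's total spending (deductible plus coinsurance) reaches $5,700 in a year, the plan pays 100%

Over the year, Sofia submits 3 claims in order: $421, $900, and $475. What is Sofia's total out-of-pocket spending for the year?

$1,796

Claim 1 — $421: entire amount goes to the deductible. Cost to member: $421. OOP to date $421.
Claim 2 — $900: fully absorbed by the deductible. Cost to member: $900. OOP to date $1,321.
Claim 3 — $475: entire amount goes to the deductible. Member pays $475; OOP now $1,796.
Total paid by the member: $421 + $900 + $475 = $1,796.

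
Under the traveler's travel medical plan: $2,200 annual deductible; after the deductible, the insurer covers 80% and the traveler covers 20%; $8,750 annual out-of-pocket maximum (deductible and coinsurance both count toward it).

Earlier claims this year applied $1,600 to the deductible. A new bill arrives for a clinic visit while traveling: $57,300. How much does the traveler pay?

$7,150

Remaining deductible: $2,200 − $1,600 = $600.
After the $600 deductible portion, $57,300 − $600 = $56,700 is subject to coinsurance.
20% of $56,700 = $11,340 falls to the traveler.
So the traveler owes $600 + $11,340 = $11,940 before any cap.
Adding $11,940 to the $1,600 already spent would give $13,540, which exceeds the $8,750 cap; the traveler pays just $8,750 − $1,600 = $7,150.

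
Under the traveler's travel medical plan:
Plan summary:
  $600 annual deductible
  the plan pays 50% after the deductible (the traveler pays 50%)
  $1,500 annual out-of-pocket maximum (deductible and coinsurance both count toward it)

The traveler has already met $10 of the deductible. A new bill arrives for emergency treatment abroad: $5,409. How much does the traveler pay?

Remaining deductible: $600 − $10 = $590.
After the $590 deductible portion, $5,409 − $590 = $4,819 is subject to coinsurance.
50% of $4,819 = $2,409.50 falls to the traveler.
Traveler responsibility before any cap: $590 + $2,409.50 = $2,999.50.
That would bring total out-of-pocket to $3,009.50, past the $1,500 cap. The traveler is capped at $1,500 − $10 = $1,490 on this claim.

$1,490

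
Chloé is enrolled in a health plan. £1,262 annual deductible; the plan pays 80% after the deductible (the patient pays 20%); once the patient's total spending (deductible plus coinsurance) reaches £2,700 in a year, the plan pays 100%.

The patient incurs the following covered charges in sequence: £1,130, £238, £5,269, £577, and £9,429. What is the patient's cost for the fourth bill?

Claim 1 (£1,130): fully absorbed by the deductible. Cost to patient: £1,130. OOP to date £1,130.
Claim 2 (£238): £132 to deductible, leaving £106; patient's 20% is £21.20. Patient pays £153.20; OOP now £1,283.20.
Claim 3 (£5,269): deductible met; 20% of £5,269 = £1,053.80. Cost to patient: £1,053.80. OOP to date £2,337.
Claim 4 (£577): deductible already satisfied, so patient's share is 20% × £577 = £115.40. Patient pays £115.40; OOP now £2,452.40.

£115.40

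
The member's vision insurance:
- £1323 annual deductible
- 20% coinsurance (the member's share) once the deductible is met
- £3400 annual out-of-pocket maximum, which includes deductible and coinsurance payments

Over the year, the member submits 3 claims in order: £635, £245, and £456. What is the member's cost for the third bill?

Claim 1 (£635): entire amount goes to the deductible. Member owes £635 (running OOP £635).
Claim 2 (£245): fully absorbed by the deductible. Cost to member: £245. OOP to date £880.
Claim 3 (£456): £443 to deductible, leaving £13; 20% of £13 = £2.60. Member pays £445.60; OOP now £1325.60.

£445.60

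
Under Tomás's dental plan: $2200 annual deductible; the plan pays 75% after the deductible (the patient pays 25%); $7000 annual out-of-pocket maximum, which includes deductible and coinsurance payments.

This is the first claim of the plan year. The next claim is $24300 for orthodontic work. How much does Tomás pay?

$7000

Nothing has been paid toward the $2200 deductible, so the first $2200 of this charge is applied there.
After the $2200 deductible portion, $24300 − $2200 = $22100 is subject to coinsurance.
Patient's 25% share of $22100 is $5525.
Patient responsibility before any cap: $2200 + $5525 = $7725.
Adding $7725 to the $0 already spent would give $7725, which exceeds the $7000 cap; the patient pays just $7000 − $0 = $7000.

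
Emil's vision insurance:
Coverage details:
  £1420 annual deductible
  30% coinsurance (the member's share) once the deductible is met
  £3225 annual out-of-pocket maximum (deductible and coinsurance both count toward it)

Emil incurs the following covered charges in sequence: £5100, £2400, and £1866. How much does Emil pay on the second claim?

Claim 1 (£5100): £1420 finishes the deductible; £3680 goes to coinsurance; 30% of £3680 = £1104. Cost to member: £2524. OOP to date £2524.
Claim 2 (£2400): deductible met; 30% of £2400 = £720. OOP would hit £3244 > £3225, so the cap limits the member to £3225 − £2524 = £701.

£701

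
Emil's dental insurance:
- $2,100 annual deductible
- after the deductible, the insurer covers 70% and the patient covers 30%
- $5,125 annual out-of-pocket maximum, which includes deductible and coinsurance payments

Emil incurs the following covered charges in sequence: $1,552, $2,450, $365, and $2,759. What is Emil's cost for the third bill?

$109.50

#1 ($1,552): all of it applies to the deductible. Patient owes $1,552 (running OOP $1,552).
#2 ($2,450): $548 to deductible, leaving $1,902; coinsurance $1,902 × 30% = $570.60. Patient owes $1,118.60 (running OOP $2,670.60).
#3 ($365): 30% coinsurance on $365 = $109.50. Patient pays $109.50; OOP now $2,780.10.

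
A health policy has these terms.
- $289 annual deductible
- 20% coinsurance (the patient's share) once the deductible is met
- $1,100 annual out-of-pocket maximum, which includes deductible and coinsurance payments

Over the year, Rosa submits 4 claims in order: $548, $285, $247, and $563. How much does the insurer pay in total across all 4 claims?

$1,083.20

Bill 1, $548: deductible takes $289, $259 remains; 20% of $259 = $51.80. Cost to patient: $340.80. OOP to date $340.80. Insurer: $548 − $340.80 = $207.20.
Bill 2, $285: deductible met; 20% of $285 = $57. Cost to patient: $57. OOP to date $397.80. Insurer: $285 − $57 = $228.
Bill 3, $247: deductible already satisfied, so patient's share is 20% × $247 = $49.40. Cost to patient: $49.40. OOP to date $447.20. Insurer: $247 − $49.40 = $197.60.
Bill 4, $563: 20% coinsurance on $563 = $112.60. Patient pays $112.60; OOP now $559.80. Insurer: $563 − $112.60 = $450.40.
Insurer total = bills − patient's total = $1,643 − $559.80 = $1,083.20.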